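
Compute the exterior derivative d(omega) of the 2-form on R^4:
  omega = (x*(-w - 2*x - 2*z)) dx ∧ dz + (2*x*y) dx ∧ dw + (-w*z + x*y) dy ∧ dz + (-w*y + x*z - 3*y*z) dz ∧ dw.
d(omega) = (-x + z) dx ∧ dz ∧ dw + (-2*x) dx ∧ dy ∧ dw + (y) dx ∧ dy ∧ dz + (-w - 4*z) dy ∧ dz ∧ dw

For a 2-form omega = sum_{i<j} g_{ij} dx_i ∧ dx_j, the exterior derivative is
  d(omega) = sum_{i<j} d(g_{ij}) ∧ dx_i ∧ dx_j = sum_{i<j, k} (∂g_{ij}/∂x_k) dx_k ∧ dx_i ∧ dx_j.
Expand each term, using dx_k ∧ dx_i ∧ dx_j = sgn(permutation) dx_{(a)} ∧ dx_{(b)} ∧ dx_{(c)} with (a < b < c) sorted:
  d(x*(-w - 2*x - 2*z)) includes (∂/∂w)(x*(-w - 2*x - 2*z)) dw = (-x) dw, which multiplied by dx ∧ dz gives (-x) dx ∧ dz ∧ dw
  d(2*x*y) includes (∂/∂y)(2*x*y) dy = (2*x) dy, which multiplied by dx ∧ dw gives (-2*x) dx ∧ dy ∧ dw
  d(-w*z + x*y) includes (∂/∂x)(-w*z + x*y) dx = (y) dx, which multiplied by dy ∧ dz gives (y) dx ∧ dy ∧ dz
  d(-w*z + x*y) includes (∂/∂w)(-w*z + x*y) dw = (-z) dw, which multiplied by dy ∧ dz gives (-z) dy ∧ dz ∧ dw
  d(-w*y + x*z - 3*y*z) includes (∂/∂x)(-w*y + x*z - 3*y*z) dx = (z) dx, which multiplied by dz ∧ dw gives (z) dx ∧ dz ∧ dw
  d(-w*y + x*z - 3*y*z) includes (∂/∂y)(-w*y + x*z - 3*y*z) dy = (-w - 3*z) dy, which multiplied by dz ∧ dw gives (-w - 3*z) dy ∧ dz ∧ dw
Collecting like 3-forms: d(omega) = (-x + z) dx ∧ dz ∧ dw + (-2*x) dx ∧ dy ∧ dw + (y) dx ∧ dy ∧ dz + (-w - 4*z) dy ∧ dz ∧ dw.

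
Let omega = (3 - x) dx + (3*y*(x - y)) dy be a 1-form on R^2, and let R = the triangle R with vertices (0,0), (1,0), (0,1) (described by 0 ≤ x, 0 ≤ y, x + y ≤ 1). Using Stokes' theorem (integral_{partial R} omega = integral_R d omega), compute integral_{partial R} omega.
integral_(partial R) omega = 1/2

Stokes: integral_partial_R omega = integral_R d omega with d omega = (∂Q/∂x - ∂P/∂y) dx ∧ dy.
  ∂Q/∂x = 3*y
  ∂P/∂y = 0
  integrand = ∂Q/∂x - ∂P/∂y = 3*y.
Integrating over R: integral_0^1 integral_0^{1-x} (3*y) dy dx = 1/2.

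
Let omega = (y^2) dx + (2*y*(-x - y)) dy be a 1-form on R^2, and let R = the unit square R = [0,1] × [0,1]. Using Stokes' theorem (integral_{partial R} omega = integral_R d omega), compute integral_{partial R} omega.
integral_(partial R) omega = -2

Stokes: integral_partial_R omega = integral_R d omega with d omega = (∂Q/∂x - ∂P/∂y) dx ∧ dy.
  ∂Q/∂x = -2*y
  ∂P/∂y = 2*y
  integrand = ∂Q/∂x - ∂P/∂y = -4*y.
Integrating over R: integral_0^1 integral_0^1 (-4*y) dx dy = -2.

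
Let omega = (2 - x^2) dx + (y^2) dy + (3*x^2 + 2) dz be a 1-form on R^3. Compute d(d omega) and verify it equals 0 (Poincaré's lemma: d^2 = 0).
d(d omega) = 0

Step 1: d omega = sum_{i<j} (∂f_j/∂x_i - ∂f_i/∂x_j) dx_i ∧ dx_j:
  coeff of dx ∧ dy: 0
  coeff of dx ∧ dz: 6*x
  coeff of dy ∧ dz: 0
Step 2: Apply d again to each 2-form coefficient. The only possible 3-form in R^3 is dx ∧ dy ∧ dz, with coefficient
  ∂(coeff of dy∧dz)/∂x - ∂(coeff of dx∧dz)/∂y + ∂(coeff of dx∧dy)/∂z
  = ∂/∂x (0) - ∂/∂y (6*x) + ∂/∂z (0).
Each of these terms simplifies to sums of mixed partials that cancel in pairs. The result is 0 (by equality of mixed partials for smooth functions — Schwarz / Clairaut).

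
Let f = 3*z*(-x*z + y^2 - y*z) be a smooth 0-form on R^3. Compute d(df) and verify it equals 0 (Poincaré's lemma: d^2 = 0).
d(df) = 0

Step 1: df = sum_i (∂f/∂x_i) dx_i = (-3*z^2) dx + (3*z*(2*y - z)) dy + (-6*x*z + 3*y^2 - 6*y*z) dz.
Step 2: Apply d again. Using the 1-form formula, the coefficient of dx ∧ dy in d(df) is ∂^2 f/∂x ∂y - ∂^2 f/∂y ∂x = (0) - (0) = 0 (equality of mixed partials for smooth f).
Similarly for dx ∧ dz and dy ∧ dz — all coefficients vanish. So d(df) = 0.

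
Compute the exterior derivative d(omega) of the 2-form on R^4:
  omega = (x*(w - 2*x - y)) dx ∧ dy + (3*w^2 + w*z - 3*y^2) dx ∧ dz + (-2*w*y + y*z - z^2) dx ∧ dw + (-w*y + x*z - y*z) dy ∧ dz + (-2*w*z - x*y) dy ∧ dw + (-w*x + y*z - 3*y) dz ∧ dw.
d(omega) = (2*w + x - y - z) dx ∧ dy ∧ dw + (6*y + z) dx ∧ dy ∧ dz + (5*w - y + 3*z) dx ∧ dz ∧ dw + (2*w - y + z - 3) dy ∧ dz ∧ dw

For a 2-form omega = sum_{i<j} g_{ij} dx_i ∧ dx_j, the exterior derivative is
  d(omega) = sum_{i<j} d(g_{ij}) ∧ dx_i ∧ dx_j = sum_{i<j, k} (∂g_{ij}/∂x_k) dx_k ∧ dx_i ∧ dx_j.
Expand each term, using dx_k ∧ dx_i ∧ dx_j = sgn(permutation) dx_{(a)} ∧ dx_{(b)} ∧ dx_{(c)} with (a < b < c) sorted:
  d(x*(w - 2*x - y)) includes (∂/∂w)(x*(w - 2*x - y)) dw = (x) dw, which multiplied by dx ∧ dy gives (x) dx ∧ dy ∧ dw
  d(3*w^2 + w*z - 3*y^2) includes (∂/∂y)(3*w^2 + w*z - 3*y^2) dy = (-6*y) dy, which multiplied by dx ∧ dz gives (6*y) dx ∧ dy ∧ dz
  d(3*w^2 + w*z - 3*y^2) includes (∂/∂w)(3*w^2 + w*z - 3*y^2) dw = (6*w + z) dw, which multiplied by dx ∧ dz gives (6*w + z) dx ∧ dz ∧ dw
  d(-2*w*y + y*z - z^2) includes (∂/∂y)(-2*w*y + y*z - z^2) dy = (-2*w + z) dy, which multiplied by dx ∧ dw gives (2*w - z) dx ∧ dy ∧ dw
  d(-2*w*y + y*z - z^2) includes (∂/∂z)(-2*w*y + y*z - z^2) dz = (y - 2*z) dz, which multiplied by dx ∧ dw gives (-y + 2*z) dx ∧ dz ∧ dw
  d(-w*y + x*z - y*z) includes (∂/∂x)(-w*y + x*z - y*z) dx = (z) dx, which multiplied by dy ∧ dz gives (z) dx ∧ dy ∧ dz
  d(-w*y + x*z - y*z) includes (∂/∂w)(-w*y + x*z - y*z) dw = (-y) dw, which multiplied by dy ∧ dz gives (-y) dy ∧ dz ∧ dw
  d(-2*w*z - x*y) includes (∂/∂x)(-2*w*z - x*y) dx = (-y) dx, which multiplied by dy ∧ dw gives (-y) dx ∧ dy ∧ dw
  d(-2*w*z - x*y) includes (∂/∂z)(-2*w*z - x*y) dz = (-2*w) dz, which multiplied by dy ∧ dw gives (2*w) dy ∧ dz ∧ dw
  d(-w*x + y*z - 3*y) includes (∂/∂x)(-w*x + y*z - 3*y) dx = (-w) dx, which multiplied by dz ∧ dw gives (-w) dx ∧ dz ∧ dw
  d(-w*x + y*z - 3*y) includes (∂/∂y)(-w*x + y*z - 3*y) dy = (z - 3) dy, which multiplied by dz ∧ dw gives (z - 3) dy ∧ dz ∧ dw
Collecting like 3-forms: d(omega) = (2*w + x - y - z) dx ∧ dy ∧ dw + (6*y + z) dx ∧ dy ∧ dz + (5*w - y + 3*z) dx ∧ dz ∧ dw + (2*w - y + z - 3) dy ∧ dz ∧ dw.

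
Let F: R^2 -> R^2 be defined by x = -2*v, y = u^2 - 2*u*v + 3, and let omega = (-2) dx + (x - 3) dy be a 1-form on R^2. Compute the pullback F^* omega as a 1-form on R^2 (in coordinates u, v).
F^* omega = (-4*u*v - 6*u + 4*v^2 + 6*v) du + (4*u*v + 6*u + 4) dv

Using F^*(f dg) = (f ∘ F) d(g ∘ F), substitute each coordinate x_i by F_i(u, v) in f_i, and replace dx_i by d F_i = (∂F_i/∂u) du + (∂F_i/∂v) dv.
  For the x component: f_1(F) = -2; d F_1 = (0) du + (-2) dv
  For the y component: f_2(F) = -2*v - 3; d F_2 = (2*u - 2*v) du + (-2*u) dv
Combining and collecting du, dv coefficients:
  coeff of du: -4*u*v - 6*u + 4*v^2 + 6*v
  coeff of dv: 4*u*v + 6*u + 4
F^* omega = (-4*u*v - 6*u + 4*v^2 + 6*v) du + (4*u*v + 6*u + 4) dv.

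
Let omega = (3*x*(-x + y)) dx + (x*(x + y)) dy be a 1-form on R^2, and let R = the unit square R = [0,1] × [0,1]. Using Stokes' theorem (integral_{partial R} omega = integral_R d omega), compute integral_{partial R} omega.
integral_(partial R) omega = 0

Stokes: integral_partial_R omega = integral_R d omega with d omega = (∂Q/∂x - ∂P/∂y) dx ∧ dy.
  ∂Q/∂x = 2*x + y
  ∂P/∂y = 3*x
  integrand = ∂Q/∂x - ∂P/∂y = -x + y.
Integrating over R: integral_0^1 integral_0^1 (-x + y) dx dy = 0.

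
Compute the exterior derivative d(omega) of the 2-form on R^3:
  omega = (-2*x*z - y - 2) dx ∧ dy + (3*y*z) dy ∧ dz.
d(omega) = (-2*x) dx ∧ dy ∧ dz

For a 2-form omega = sum_{i<j} g_{ij} dx_i ∧ dx_j, the exterior derivative is
  d(omega) = sum_{i<j} d(g_{ij}) ∧ dx_i ∧ dx_j = sum_{i<j, k} (∂g_{ij}/∂x_k) dx_k ∧ dx_i ∧ dx_j.
Expand each term, using dx_k ∧ dx_i ∧ dx_j = sgn(permutation) dx_{(a)} ∧ dx_{(b)} ∧ dx_{(c)} with (a < b < c) sorted:
  d(-2*x*z - y - 2) includes (∂/∂z)(-2*x*z - y - 2) dz = (-2*x) dz, which multiplied by dx ∧ dy gives (-2*x) dx ∧ dy ∧ dz
Collecting like 3-forms: d(omega) = (-2*x) dx ∧ dy ∧ dz.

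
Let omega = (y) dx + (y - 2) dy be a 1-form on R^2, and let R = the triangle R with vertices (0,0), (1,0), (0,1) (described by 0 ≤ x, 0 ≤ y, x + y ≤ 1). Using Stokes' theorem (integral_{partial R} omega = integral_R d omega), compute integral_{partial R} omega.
integral_(partial R) omega = -1/2

Stokes: integral_partial_R omega = integral_R d omega with d omega = (∂Q/∂x - ∂P/∂y) dx ∧ dy.
  ∂Q/∂x = 0
  ∂P/∂y = 1
  integrand = ∂Q/∂x - ∂P/∂y = -1.
Integrating over R: integral_0^1 integral_0^{1-x} (-1) dy dx = -1/2.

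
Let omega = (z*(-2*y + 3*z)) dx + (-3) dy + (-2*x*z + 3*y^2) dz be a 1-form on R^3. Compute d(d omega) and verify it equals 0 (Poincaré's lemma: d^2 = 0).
d(d omega) = 0

Step 1: d omega = sum_{i<j} (∂f_j/∂x_i - ∂f_i/∂x_j) dx_i ∧ dx_j:
  coeff of dx ∧ dy: 2*z
  coeff of dx ∧ dz: 2*y - 8*z
  coeff of dy ∧ dz: 6*y
Step 2: Apply d again to each 2-form coefficient. The only possible 3-form in R^3 is dx ∧ dy ∧ dz, with coefficient
  ∂(coeff of dy∧dz)/∂x - ∂(coeff of dx∧dz)/∂y + ∂(coeff of dx∧dy)/∂z
  = ∂/∂x (6*y) - ∂/∂y (2*y - 8*z) + ∂/∂z (2*z).
Each of these terms simplifies to sums of mixed partials that cancel in pairs. The result is 0 (by equality of mixed partials for smooth functions — Schwarz / Clairaut).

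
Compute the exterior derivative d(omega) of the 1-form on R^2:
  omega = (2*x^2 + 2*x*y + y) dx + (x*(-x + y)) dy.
d(omega) = (-4*x + y - 1) dx ∧ dy

For a 1-form omega = sum_i f_i dx_i, the exterior derivative is
  d(omega) = sum_{i < j} (∂f_j/∂x_i - ∂f_i/∂x_j) dx_i ∧ dx_j.
  coefficient of dx ∧ dy: ∂f_2/∂x - ∂f_1/∂y = ∂(x*(-x + y))/∂x - ∂(2*x^2 + 2*x*y + y)/∂y = -4*x + y - 1
Assembling: d(omega) = (-4*x + y - 1) dx ∧ dy.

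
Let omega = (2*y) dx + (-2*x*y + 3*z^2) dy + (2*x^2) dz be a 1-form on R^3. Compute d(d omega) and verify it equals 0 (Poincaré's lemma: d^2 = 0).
d(d omega) = 0

Step 1: d omega = sum_{i<j} (∂f_j/∂x_i - ∂f_i/∂x_j) dx_i ∧ dx_j:
  coeff of dx ∧ dy: -2*y - 2
  coeff of dx ∧ dz: 4*x
  coeff of dy ∧ dz: -6*z
Step 2: Apply d again to each 2-form coefficient. The only possible 3-form in R^3 is dx ∧ dy ∧ dz, with coefficient
  ∂(coeff of dy∧dz)/∂x - ∂(coeff of dx∧dz)/∂y + ∂(coeff of dx∧dy)/∂z
  = ∂/∂x (-6*z) - ∂/∂y (4*x) + ∂/∂z (-2*y - 2).
Each of these terms simplifies to sums of mixed partials that cancel in pairs. The result is 0 (by equality of mixed partials for smooth functions — Schwarz / Clairaut).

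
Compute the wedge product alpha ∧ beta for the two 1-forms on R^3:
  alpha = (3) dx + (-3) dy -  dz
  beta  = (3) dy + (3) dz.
alpha ∧ beta = (9) dx ∧ dy + (9) dx ∧ dz + (-6) dy ∧ dz

Distribute the wedge, using dx_i ∧ dx_j = -dx_j ∧ dx_i and dx_i ∧ dx_i = 0. For each pair (i, j) with i < j, the coefficient of dx_i ∧ dx_j in alpha ∧ beta is (alpha_i * beta_j - alpha_j * beta_i). Collecting: alpha ∧ beta = (9) dx ∧ dy + (9) dx ∧ dz + (-6) dy ∧ dz.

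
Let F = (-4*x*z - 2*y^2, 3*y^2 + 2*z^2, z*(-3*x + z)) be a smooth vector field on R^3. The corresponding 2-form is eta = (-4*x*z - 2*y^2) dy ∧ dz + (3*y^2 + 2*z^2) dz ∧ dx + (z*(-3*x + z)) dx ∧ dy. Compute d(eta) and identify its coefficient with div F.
d(eta) = (-3*x + 6*y - 2*z) dx ∧ dy ∧ dz; div F = -3*x + 6*y - 2*z

For a 2-form in R^3 of the form above, applying d gives a 3-form with coefficient ∂P/∂x + ∂Q/∂y + ∂R/∂z:
  ∂P/∂x = -4*z
  ∂Q/∂y = 6*y
  ∂R/∂z = -3*x + 2*z
Sum = -3*x + 6*y - 2*z, which is exactly div F.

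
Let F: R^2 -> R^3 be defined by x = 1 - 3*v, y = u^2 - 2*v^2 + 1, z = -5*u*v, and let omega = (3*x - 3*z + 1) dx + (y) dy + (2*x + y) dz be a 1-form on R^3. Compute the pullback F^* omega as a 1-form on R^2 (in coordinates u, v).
F^* omega = (2*u^3 - 5*u^2*v - 4*u*v^2 + 2*u + 10*v^3 + 30*v^2 - 15*v) du + (-5*u^3 - 4*u^2*v + 10*u*v^2 - 15*u*v - 15*u + 8*v^3 + 23*v - 12) dv

Using F^*(f dg) = (f ∘ F) d(g ∘ F), substitute each coordinate x_i by F_i(u, v) in f_i, and replace dx_i by d F_i = (∂F_i/∂u) du + (∂F_i/∂v) dv.
  For the x component: f_1(F) = 15*u*v - 9*v + 4; d F_1 = (0) du + (-3) dv
  For the y component: f_2(F) = u^2 - 2*v^2 + 1; d F_2 = (2*u) du + (-4*v) dv
  For the z component: f_3(F) = u^2 - 2*v^2 - 6*v + 3; d F_3 = (-5*v) du + (-5*u) dv
Combining and collecting du, dv coefficients:
  coeff of du: 2*u^3 - 5*u^2*v - 4*u*v^2 + 2*u + 10*v^3 + 30*v^2 - 15*v
  coeff of dv: -5*u^3 - 4*u^2*v + 10*u*v^2 - 15*u*v - 15*u + 8*v^3 + 23*v - 12
F^* omega = (2*u^3 - 5*u^2*v - 4*u*v^2 + 2*u + 10*v^3 + 30*v^2 - 15*v) du + (-5*u^3 - 4*u^2*v + 10*u*v^2 - 15*u*v - 15*u + 8*v^3 + 23*v - 12) dv.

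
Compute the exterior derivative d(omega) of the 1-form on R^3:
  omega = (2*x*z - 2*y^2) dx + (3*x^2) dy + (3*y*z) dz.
d(omega) = (6*x + 4*y) dx ∧ dy + (-2*x) dx ∧ dz + (3*z) dy ∧ dz

For a 1-form omega = sum_i f_i dx_i, the exterior derivative is
  d(omega) = sum_{i < j} (∂f_j/∂x_i - ∂f_i/∂x_j) dx_i ∧ dx_j.
  coefficient of dx ∧ dy: ∂f_2/∂x - ∂f_1/∂y = ∂(3*x^2)/∂x - ∂(2*x*z - 2*y^2)/∂y = 6*x + 4*y
  coefficient of dx ∧ dz: ∂f_3/∂x - ∂f_1/∂z = ∂(3*y*z)/∂x - ∂(2*x*z - 2*y^2)/∂z = -2*x
  coefficient of dy ∧ dz: ∂f_3/∂y - ∂f_2/∂z = ∂(3*y*z)/∂y - ∂(3*x^2)/∂z = 3*z
Assembling: d(omega) = (6*x + 4*y) dx ∧ dy + (-2*x) dx ∧ dz + (3*z) dy ∧ dz.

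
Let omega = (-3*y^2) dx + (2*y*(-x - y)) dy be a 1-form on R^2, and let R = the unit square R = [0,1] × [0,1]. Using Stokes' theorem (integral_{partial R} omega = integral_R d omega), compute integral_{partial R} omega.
integral_(partial R) omega = 2

Stokes: integral_partial_R omega = integral_R d omega with d omega = (∂Q/∂x - ∂P/∂y) dx ∧ dy.
  ∂Q/∂x = -2*y
  ∂P/∂y = -6*y
  integrand = ∂Q/∂x - ∂P/∂y = 4*y.
Integrating over R: integral_0^1 integral_0^1 (4*y) dx dy = 2.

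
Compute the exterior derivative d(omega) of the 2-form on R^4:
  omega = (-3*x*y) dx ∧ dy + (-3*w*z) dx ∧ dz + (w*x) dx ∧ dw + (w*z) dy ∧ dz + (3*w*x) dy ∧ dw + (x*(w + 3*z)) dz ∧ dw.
d(omega) = (w) dx ∧ dz ∧ dw + (z) dy ∧ dz ∧ dw + (3*w) dx ∧ dy ∧ dw

For a 2-form omega = sum_{i<j} g_{ij} dx_i ∧ dx_j, the exterior derivative is
  d(omega) = sum_{i<j} d(g_{ij}) ∧ dx_i ∧ dx_j = sum_{i<j, k} (∂g_{ij}/∂x_k) dx_k ∧ dx_i ∧ dx_j.
Expand each term, using dx_k ∧ dx_i ∧ dx_j = sgn(permutation) dx_{(a)} ∧ dx_{(b)} ∧ dx_{(c)} with (a < b < c) sorted:
  d(-3*w*z) includes (∂/∂w)(-3*w*z) dw = (-3*z) dw, which multiplied by dx ∧ dz gives (-3*z) dx ∧ dz ∧ dw
  d(w*z) includes (∂/∂w)(w*z) dw = (z) dw, which multiplied by dy ∧ dz gives (z) dy ∧ dz ∧ dw
  d(3*w*x) includes (∂/∂x)(3*w*x) dx = (3*w) dx, which multiplied by dy ∧ dw gives (3*w) dx ∧ dy ∧ dw
  d(x*(w + 3*z)) includes (∂/∂x)(x*(w + 3*z)) dx = (w + 3*z) dx, which multiplied by dz ∧ dw gives (w + 3*z) dx ∧ dz ∧ dw
Collecting like 3-forms: d(omega) = (w) dx ∧ dz ∧ dw + (z) dy ∧ dz ∧ dw + (3*w) dx ∧ dy ∧ dw.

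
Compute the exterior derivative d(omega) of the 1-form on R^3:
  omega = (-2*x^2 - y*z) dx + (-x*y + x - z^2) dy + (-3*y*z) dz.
d(omega) = (-y + z + 1) dx ∧ dy + (y) dx ∧ dz + (-z) dy ∧ dz

For a 1-form omega = sum_i f_i dx_i, the exterior derivative is
  d(omega) = sum_{i < j} (∂f_j/∂x_i - ∂f_i/∂x_j) dx_i ∧ dx_j.
  coefficient of dx ∧ dy: ∂f_2/∂x - ∂f_1/∂y = ∂(-x*y + x - z^2)/∂x - ∂(-2*x^2 - y*z)/∂y = -y + z + 1
  coefficient of dx ∧ dz: ∂f_3/∂x - ∂f_1/∂z = ∂(-3*y*z)/∂x - ∂(-2*x^2 - y*z)/∂z = y
  coefficient of dy ∧ dz: ∂f_3/∂y - ∂f_2/∂z = ∂(-3*y*z)/∂y - ∂(-x*y + x - z^2)/∂z = -z
Assembling: d(omega) = (-y + z + 1) dx ∧ dy + (y) dx ∧ dz + (-z) dy ∧ dz.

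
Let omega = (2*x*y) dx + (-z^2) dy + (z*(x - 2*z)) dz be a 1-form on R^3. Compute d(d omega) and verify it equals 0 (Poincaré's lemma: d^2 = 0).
d(d omega) = 0

Step 1: d omega = sum_{i<j} (∂f_j/∂x_i - ∂f_i/∂x_j) dx_i ∧ dx_j:
  coeff of dx ∧ dy: -2*x
  coeff of dx ∧ dz: z
  coeff of dy ∧ dz: 2*z
Step 2: Apply d again to each 2-form coefficient. The only possible 3-form in R^3 is dx ∧ dy ∧ dz, with coefficient
  ∂(coeff of dy∧dz)/∂x - ∂(coeff of dx∧dz)/∂y + ∂(coeff of dx∧dy)/∂z
  = ∂/∂x (2*z) - ∂/∂y (z) + ∂/∂z (-2*x).
Each of these terms simplifies to sums of mixed partials that cancel in pairs. The result is 0 (by equality of mixed partials for smooth functions — Schwarz / Clairaut).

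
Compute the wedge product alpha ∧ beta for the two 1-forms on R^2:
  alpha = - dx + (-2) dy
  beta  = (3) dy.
alpha ∧ beta = (-3) dx ∧ dy

Distribute the wedge, using dx_i ∧ dx_j = -dx_j ∧ dx_i and dx_i ∧ dx_i = 0. For each pair (i, j) with i < j, the coefficient of dx_i ∧ dx_j in alpha ∧ beta is (alpha_i * beta_j - alpha_j * beta_i). Collecting: alpha ∧ beta = (-3) dx ∧ dy.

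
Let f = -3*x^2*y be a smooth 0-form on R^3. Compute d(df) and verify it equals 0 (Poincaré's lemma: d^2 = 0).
d(df) = 0

Step 1: df = sum_i (∂f/∂x_i) dx_i = (-6*x*y) dx + (-3*x^2) dy + (0) dz.
Step 2: Apply d again. Using the 1-form formula, the coefficient of dx ∧ dy in d(df) is ∂^2 f/∂x ∂y - ∂^2 f/∂y ∂x = (-6*x) - (-6*x) = 0 (equality of mixed partials for smooth f).
Similarly for dx ∧ dz and dy ∧ dz — all coefficients vanish. So d(df) = 0.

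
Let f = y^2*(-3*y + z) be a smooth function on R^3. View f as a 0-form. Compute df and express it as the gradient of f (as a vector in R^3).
df = (0) dx + (y*(-9*y + 2*z)) dy + (y^2) dz; grad f = (0, y*(-9*y + 2*z), y^2)

For a 0-form f, d f = (∂f/∂x) dx + (∂f/∂y) dy + (∂f/∂z) dz. The components of the vector representation are exactly the entries of grad f in Cartesian coordinates:
  ∂f/∂x = 0
  ∂f/∂y = y*(-9*y + 2*z)
  ∂f/∂z = y^2.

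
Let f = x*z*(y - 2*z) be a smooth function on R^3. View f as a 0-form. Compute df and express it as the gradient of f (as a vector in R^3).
df = (z*(y - 2*z)) dx + (x*z) dy + (x*(y - 4*z)) dz; grad f = (z*(y - 2*z), x*z, x*(y - 4*z))

For a 0-form f, d f = (∂f/∂x) dx + (∂f/∂y) dy + (∂f/∂z) dz. The components of the vector representation are exactly the entries of grad f in Cartesian coordinates:
  ∂f/∂x = z*(y - 2*z)
  ∂f/∂y = x*z
  ∂f/∂z = x*(y - 4*z).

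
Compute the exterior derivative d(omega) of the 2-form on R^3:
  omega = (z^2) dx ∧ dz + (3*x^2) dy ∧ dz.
d(omega) = (6*x) dx ∧ dy ∧ dz

For a 2-form omega = sum_{i<j} g_{ij} dx_i ∧ dx_j, the exterior derivative is
  d(omega) = sum_{i<j} d(g_{ij}) ∧ dx_i ∧ dx_j = sum_{i<j, k} (∂g_{ij}/∂x_k) dx_k ∧ dx_i ∧ dx_j.
Expand each term, using dx_k ∧ dx_i ∧ dx_j = sgn(permutation) dx_{(a)} ∧ dx_{(b)} ∧ dx_{(c)} with (a < b < c) sorted:
  d(3*x^2) includes (∂/∂x)(3*x^2) dx = (6*x) dx, which multiplied by dy ∧ dz gives (6*x) dx ∧ dy ∧ dz
Collecting like 3-forms: d(omega) = (6*x) dx ∧ dy ∧ dz.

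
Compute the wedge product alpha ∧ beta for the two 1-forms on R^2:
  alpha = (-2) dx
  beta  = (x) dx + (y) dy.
alpha ∧ beta = (-2*y) dx ∧ dy

Distribute the wedge, using dx_i ∧ dx_j = -dx_j ∧ dx_i and dx_i ∧ dx_i = 0. For each pair (i, j) with i < j, the coefficient of dx_i ∧ dx_j in alpha ∧ beta is (alpha_i * beta_j - alpha_j * beta_i). Collecting: alpha ∧ beta = (-2*y) dx ∧ dy.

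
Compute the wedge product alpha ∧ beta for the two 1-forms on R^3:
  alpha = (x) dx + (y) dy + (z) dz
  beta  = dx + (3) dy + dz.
alpha ∧ beta = (3*x - y) dx ∧ dy + (x - z) dx ∧ dz + (y - 3*z) dy ∧ dz

Distribute the wedge, using dx_i ∧ dx_j = -dx_j ∧ dx_i and dx_i ∧ dx_i = 0. For each pair (i, j) with i < j, the coefficient of dx_i ∧ dx_j in alpha ∧ beta is (alpha_i * beta_j - alpha_j * beta_i). Collecting: alpha ∧ beta = (3*x - y) dx ∧ dy + (x - z) dx ∧ dz + (y - 3*z) dy ∧ dz.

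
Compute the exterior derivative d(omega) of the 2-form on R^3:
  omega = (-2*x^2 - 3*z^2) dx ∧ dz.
d(omega) = 0

For a 2-form omega = sum_{i<j} g_{ij} dx_i ∧ dx_j, the exterior derivative is
  d(omega) = sum_{i<j} d(g_{ij}) ∧ dx_i ∧ dx_j = sum_{i<j, k} (∂g_{ij}/∂x_k) dx_k ∧ dx_i ∧ dx_j.
Expand each term, using dx_k ∧ dx_i ∧ dx_j = sgn(permutation) dx_{(a)} ∧ dx_{(b)} ∧ dx_{(c)} with (a < b < c) sorted:

Collecting like 3-forms: d(omega) = 0.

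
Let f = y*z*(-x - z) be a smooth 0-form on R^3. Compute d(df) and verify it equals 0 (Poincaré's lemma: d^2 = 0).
d(df) = 0

Step 1: df = sum_i (∂f/∂x_i) dx_i = (-y*z) dx + (z*(-x - z)) dy + (y*(-x - 2*z)) dz.
Step 2: Apply d again. Using the 1-form formula, the coefficient of dx ∧ dy in d(df) is ∂^2 f/∂x ∂y - ∂^2 f/∂y ∂x = (-z) - (-z) = 0 (equality of mixed partials for smooth f).
Similarly for dx ∧ dz and dy ∧ dz — all coefficients vanish. So d(df) = 0.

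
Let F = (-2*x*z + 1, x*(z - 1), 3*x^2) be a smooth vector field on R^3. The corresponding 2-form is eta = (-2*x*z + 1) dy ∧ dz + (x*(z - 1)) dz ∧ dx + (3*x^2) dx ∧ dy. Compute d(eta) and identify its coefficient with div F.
d(eta) = (-2*z) dx ∧ dy ∧ dz; div F = -2*z

For a 2-form in R^3 of the form above, applying d gives a 3-form with coefficient ∂P/∂x + ∂Q/∂y + ∂R/∂z:
  ∂P/∂x = -2*z
  ∂Q/∂y = 0
  ∂R/∂z = 0
Sum = -2*z, which is exactly div F.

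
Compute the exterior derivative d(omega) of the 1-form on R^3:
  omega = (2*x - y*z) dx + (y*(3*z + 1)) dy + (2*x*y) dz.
d(omega) = (z) dx ∧ dy + (3*y) dx ∧ dz + (2*x - 3*y) dy ∧ dz

For a 1-form omega = sum_i f_i dx_i, the exterior derivative is
  d(omega) = sum_{i < j} (∂f_j/∂x_i - ∂f_i/∂x_j) dx_i ∧ dx_j.
  coefficient of dx ∧ dy: ∂f_2/∂x - ∂f_1/∂y = ∂(y*(3*z + 1))/∂x - ∂(2*x - y*z)/∂y = z
  coefficient of dx ∧ dz: ∂f_3/∂x - ∂f_1/∂z = ∂(2*x*y)/∂x - ∂(2*x - y*z)/∂z = 3*y
  coefficient of dy ∧ dz: ∂f_3/∂y - ∂f_2/∂z = ∂(2*x*y)/∂y - ∂(y*(3*z + 1))/∂z = 2*x - 3*y
Assembling: d(omega) = (z) dx ∧ dy + (3*y) dx ∧ dz + (2*x - 3*y) dy ∧ dz.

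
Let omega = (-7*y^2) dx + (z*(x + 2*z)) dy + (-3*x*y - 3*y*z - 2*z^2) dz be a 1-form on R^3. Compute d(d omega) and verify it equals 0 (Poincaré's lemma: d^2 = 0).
d(d omega) = 0

Step 1: d omega = sum_{i<j} (∂f_j/∂x_i - ∂f_i/∂x_j) dx_i ∧ dx_j:
  coeff of dx ∧ dy: 14*y + z
  coeff of dx ∧ dz: -3*y
  coeff of dy ∧ dz: -4*x - 7*z
Step 2: Apply d again to each 2-form coefficient. The only possible 3-form in R^3 is dx ∧ dy ∧ dz, with coefficient
  ∂(coeff of dy∧dz)/∂x - ∂(coeff of dx∧dz)/∂y + ∂(coeff of dx∧dy)/∂z
  = ∂/∂x (-4*x - 7*z) - ∂/∂y (-3*y) + ∂/∂z (14*y + z).
Each of these terms simplifies to sums of mixed partials that cancel in pairs. The result is 0 (by equality of mixed partials for smooth functions — Schwarz / Clairaut).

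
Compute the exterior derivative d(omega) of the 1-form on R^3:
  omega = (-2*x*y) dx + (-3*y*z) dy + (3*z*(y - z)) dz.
d(omega) = (2*x) dx ∧ dy + (3*y + 3*z) dy ∧ dz

For a 1-form omega = sum_i f_i dx_i, the exterior derivative is
  d(omega) = sum_{i < j} (∂f_j/∂x_i - ∂f_i/∂x_j) dx_i ∧ dx_j.
  coefficient of dx ∧ dy: ∂f_2/∂x - ∂f_1/∂y = ∂(-3*y*z)/∂x - ∂(-2*x*y)/∂y = 2*x
  coefficient of dy ∧ dz: ∂f_3/∂y - ∂f_2/∂z = ∂(3*z*(y - z))/∂y - ∂(-3*y*z)/∂z = 3*y + 3*z
Assembling: d(omega) = (2*x) dx ∧ dy + (3*y + 3*z) dy ∧ dz.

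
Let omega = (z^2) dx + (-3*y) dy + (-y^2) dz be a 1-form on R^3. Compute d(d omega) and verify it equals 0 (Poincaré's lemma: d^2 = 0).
d(d omega) = 0

Step 1: d omega = sum_{i<j} (∂f_j/∂x_i - ∂f_i/∂x_j) dx_i ∧ dx_j:
  coeff of dx ∧ dy: 0
  coeff of dx ∧ dz: -2*z
  coeff of dy ∧ dz: -2*y
Step 2: Apply d again to each 2-form coefficient. The only possible 3-form in R^3 is dx ∧ dy ∧ dz, with coefficient
  ∂(coeff of dy∧dz)/∂x - ∂(coeff of dx∧dz)/∂y + ∂(coeff of dx∧dy)/∂z
  = ∂/∂x (-2*y) - ∂/∂y (-2*z) + ∂/∂z (0).
Each of these terms simplifies to sums of mixed partials that cancel in pairs. The result is 0 (by equality of mixed partials for smooth functions — Schwarz / Clairaut).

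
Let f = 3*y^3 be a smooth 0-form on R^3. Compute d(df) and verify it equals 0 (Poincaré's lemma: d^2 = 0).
d(df) = 0

Step 1: df = sum_i (∂f/∂x_i) dx_i = (0) dx + (9*y^2) dy + (0) dz.
Step 2: Apply d again. Using the 1-form formula, the coefficient of dx ∧ dy in d(df) is ∂^2 f/∂x ∂y - ∂^2 f/∂y ∂x = (0) - (0) = 0 (equality of mixed partials for smooth f).
Similarly for dx ∧ dz and dy ∧ dz — all coefficients vanish. So d(df) = 0.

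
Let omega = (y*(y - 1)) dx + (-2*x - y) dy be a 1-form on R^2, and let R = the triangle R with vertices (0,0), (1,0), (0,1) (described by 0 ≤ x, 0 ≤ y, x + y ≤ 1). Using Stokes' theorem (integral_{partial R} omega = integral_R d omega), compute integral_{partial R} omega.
integral_(partial R) omega = -5/6

Stokes: integral_partial_R omega = integral_R d omega with d omega = (∂Q/∂x - ∂P/∂y) dx ∧ dy.
  ∂Q/∂x = -2
  ∂P/∂y = 2*y - 1
  integrand = ∂Q/∂x - ∂P/∂y = -2*y - 1.
Integrating over R: integral_0^1 integral_0^{1-x} (-2*y - 1) dy dx = -5/6.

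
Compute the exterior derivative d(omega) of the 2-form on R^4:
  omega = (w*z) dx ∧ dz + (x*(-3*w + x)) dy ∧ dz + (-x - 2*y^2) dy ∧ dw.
d(omega) = (z) dx ∧ dz ∧ dw + (-3*w + 2*x) dx ∧ dy ∧ dz + (-3*x) dy ∧ dz ∧ dw + (-1) dx ∧ dy ∧ dw

For a 2-form omega = sum_{i<j} g_{ij} dx_i ∧ dx_j, the exterior derivative is
  d(omega) = sum_{i<j} d(g_{ij}) ∧ dx_i ∧ dx_j = sum_{i<j, k} (∂g_{ij}/∂x_k) dx_k ∧ dx_i ∧ dx_j.
Expand each term, using dx_k ∧ dx_i ∧ dx_j = sgn(permutation) dx_{(a)} ∧ dx_{(b)} ∧ dx_{(c)} with (a < b < c) sorted:
  d(w*z) includes (∂/∂w)(w*z) dw = (z) dw, which multiplied by dx ∧ dz gives (z) dx ∧ dz ∧ dw
  d(x*(-3*w + x)) includes (∂/∂x)(x*(-3*w + x)) dx = (-3*w + 2*x) dx, which multiplied by dy ∧ dz gives (-3*w + 2*x) dx ∧ dy ∧ dz
  d(x*(-3*w + x)) includes (∂/∂w)(x*(-3*w + x)) dw = (-3*x) dw, which multiplied by dy ∧ dz gives (-3*x) dy ∧ dz ∧ dw
  d(-x - 2*y^2) includes (∂/∂x)(-x - 2*y^2) dx = (-1) dx, which multiplied by dy ∧ dw gives (-1) dx ∧ dy ∧ dw
Collecting like 3-forms: d(omega) = (z) dx ∧ dz ∧ dw + (-3*w + 2*x) dx ∧ dy ∧ dz + (-3*x) dy ∧ dz ∧ dw + (-1) dx ∧ dy ∧ dw.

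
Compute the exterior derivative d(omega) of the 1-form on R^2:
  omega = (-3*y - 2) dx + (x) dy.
d(omega) = (4) dx ∧ dy

For a 1-form omega = sum_i f_i dx_i, the exterior derivative is
  d(omega) = sum_{i < j} (∂f_j/∂x_i - ∂f_i/∂x_j) dx_i ∧ dx_j.
  coefficient of dx ∧ dy: ∂f_2/∂x - ∂f_1/∂y = ∂(x)/∂x - ∂(-3*y - 2)/∂y = 4
Assembling: d(omega) = (4) dx ∧ dy.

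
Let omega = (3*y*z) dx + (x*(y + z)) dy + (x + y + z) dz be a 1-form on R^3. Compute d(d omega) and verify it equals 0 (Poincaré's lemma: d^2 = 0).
d(d omega) = 0

Step 1: d omega = sum_{i<j} (∂f_j/∂x_i - ∂f_i/∂x_j) dx_i ∧ dx_j:
  coeff of dx ∧ dy: y - 2*z
  coeff of dx ∧ dz: 1 - 3*y
  coeff of dy ∧ dz: 1 - x
Step 2: Apply d again to each 2-form coefficient. The only possible 3-form in R^3 is dx ∧ dy ∧ dz, with coefficient
  ∂(coeff of dy∧dz)/∂x - ∂(coeff of dx∧dz)/∂y + ∂(coeff of dx∧dy)/∂z
  = ∂/∂x (1 - x) - ∂/∂y (1 - 3*y) + ∂/∂z (y - 2*z).
Each of these terms simplifies to sums of mixed partials that cancel in pairs. The result is 0 (by equality of mixed partials for smooth functions — Schwarz / Clairaut).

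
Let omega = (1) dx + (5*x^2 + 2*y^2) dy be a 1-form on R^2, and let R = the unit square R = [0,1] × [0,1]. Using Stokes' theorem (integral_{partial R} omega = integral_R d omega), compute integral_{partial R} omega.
integral_(partial R) omega = 5

Stokes: integral_partial_R omega = integral_R d omega with d omega = (∂Q/∂x - ∂P/∂y) dx ∧ dy.
  ∂Q/∂x = 10*x
  ∂P/∂y = 0
  integrand = ∂Q/∂x - ∂P/∂y = 10*x.
Integrating over R: integral_0^1 integral_0^1 (10*x) dx dy = 5.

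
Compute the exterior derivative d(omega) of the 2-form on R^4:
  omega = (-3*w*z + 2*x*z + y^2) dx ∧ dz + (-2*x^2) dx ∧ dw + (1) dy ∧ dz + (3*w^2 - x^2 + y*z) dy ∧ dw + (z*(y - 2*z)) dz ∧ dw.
d(omega) = (-2*y) dx ∧ dy ∧ dz + (-3*z) dx ∧ dz ∧ dw + (-2*x) dx ∧ dy ∧ dw + (-y + z) dy ∧ dz ∧ dw

For a 2-form omega = sum_{i<j} g_{ij} dx_i ∧ dx_j, the exterior derivative is
  d(omega) = sum_{i<j} d(g_{ij}) ∧ dx_i ∧ dx_j = sum_{i<j, k} (∂g_{ij}/∂x_k) dx_k ∧ dx_i ∧ dx_j.
Expand each term, using dx_k ∧ dx_i ∧ dx_j = sgn(permutation) dx_{(a)} ∧ dx_{(b)} ∧ dx_{(c)} with (a < b < c) sorted:
  d(-3*w*z + 2*x*z + y^2) includes (∂/∂y)(-3*w*z + 2*x*z + y^2) dy = (2*y) dy, which multiplied by dx ∧ dz gives (-2*y) dx ∧ dy ∧ dz
  d(-3*w*z + 2*x*z + y^2) includes (∂/∂w)(-3*w*z + 2*x*z + y^2) dw = (-3*z) dw, which multiplied by dx ∧ dz gives (-3*z) dx ∧ dz ∧ dw
  d(3*w^2 - x^2 + y*z) includes (∂/∂x)(3*w^2 - x^2 + y*z) dx = (-2*x) dx, which multiplied by dy ∧ dw gives (-2*x) dx ∧ dy ∧ dw
  d(3*w^2 - x^2 + y*z) includes (∂/∂z)(3*w^2 - x^2 + y*z) dz = (y) dz, which multiplied by dy ∧ dw gives (-y) dy ∧ dz ∧ dw
  d(z*(y - 2*z)) includes (∂/∂y)(z*(y - 2*z)) dy = (z) dy, which multiplied by dz ∧ dw gives (z) dy ∧ dz ∧ dw
Collecting like 3-forms: d(omega) = (-2*y) dx ∧ dy ∧ dz + (-3*z) dx ∧ dz ∧ dw + (-2*x) dx ∧ dy ∧ dw + (-y + z) dy ∧ dz ∧ dw.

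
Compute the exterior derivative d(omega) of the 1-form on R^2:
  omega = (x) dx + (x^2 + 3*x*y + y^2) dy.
d(omega) = (2*x + 3*y) dx ∧ dy

For a 1-form omega = sum_i f_i dx_i, the exterior derivative is
  d(omega) = sum_{i < j} (∂f_j/∂x_i - ∂f_i/∂x_j) dx_i ∧ dx_j.
  coefficient of dx ∧ dy: ∂f_2/∂x - ∂f_1/∂y = ∂(x^2 + 3*x*y + y^2)/∂x - ∂(x)/∂y = 2*x + 3*y
Assembling: d(omega) = (2*x + 3*y) dx ∧ dy.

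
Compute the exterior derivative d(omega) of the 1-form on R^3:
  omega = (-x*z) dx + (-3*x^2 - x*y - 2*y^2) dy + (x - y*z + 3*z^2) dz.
d(omega) = (-6*x - y) dx ∧ dy + (x + 1) dx ∧ dz + (-z) dy ∧ dz

For a 1-form omega = sum_i f_i dx_i, the exterior derivative is
  d(omega) = sum_{i < j} (∂f_j/∂x_i - ∂f_i/∂x_j) dx_i ∧ dx_j.
  coefficient of dx ∧ dy: ∂f_2/∂x - ∂f_1/∂y = ∂(-3*x^2 - x*y - 2*y^2)/∂x - ∂(-x*z)/∂y = -6*x - y
  coefficient of dx ∧ dz: ∂f_3/∂x - ∂f_1/∂z = ∂(x - y*z + 3*z^2)/∂x - ∂(-x*z)/∂z = x + 1
  coefficient of dy ∧ dz: ∂f_3/∂y - ∂f_2/∂z = ∂(x - y*z + 3*z^2)/∂y - ∂(-3*x^2 - x*y - 2*y^2)/∂z = -z
Assembling: d(omega) = (-6*x - y) dx ∧ dy + (x + 1) dx ∧ dz + (-z) dy ∧ dz.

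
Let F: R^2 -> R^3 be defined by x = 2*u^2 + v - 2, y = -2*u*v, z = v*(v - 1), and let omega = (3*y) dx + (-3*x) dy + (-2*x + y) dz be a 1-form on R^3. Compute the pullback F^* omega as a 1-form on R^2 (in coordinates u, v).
F^* omega = (6*v*(-2*u^2 + v - 2)) du + (12*u^3 - 8*u^2*v + 4*u^2 - 4*u*v^2 + 2*u*v - 12*u - 4*v^2 + 10*v - 4) dv

Using F^*(f dg) = (f ∘ F) d(g ∘ F), substitute each coordinate x_i by F_i(u, v) in f_i, and replace dx_i by d F_i = (∂F_i/∂u) du + (∂F_i/∂v) dv.
  For the x component: f_1(F) = -6*u*v; d F_1 = (4*u) du + (1) dv
  For the y component: f_2(F) = -6*u^2 - 3*v + 6; d F_2 = (-2*v) du + (-2*u) dv
  For the z component: f_3(F) = -4*u^2 - 2*u*v - 2*v + 4; d F_3 = (0) du + (2*v - 1) dv
Combining and collecting du, dv coefficients:
  coeff of du: 6*v*(-2*u^2 + v - 2)
  coeff of dv: 12*u^3 - 8*u^2*v + 4*u^2 - 4*u*v^2 + 2*u*v - 12*u - 4*v^2 + 10*v - 4
F^* omega = (6*v*(-2*u^2 + v - 2)) du + (12*u^3 - 8*u^2*v + 4*u^2 - 4*u*v^2 + 2*u*v - 12*u - 4*v^2 + 10*v - 4) dv.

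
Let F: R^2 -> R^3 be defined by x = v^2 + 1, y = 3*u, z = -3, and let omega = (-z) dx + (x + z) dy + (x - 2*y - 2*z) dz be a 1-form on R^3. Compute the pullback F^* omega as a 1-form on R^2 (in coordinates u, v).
F^* omega = (3*v^2 - 6) du + (6*v) dv

Using F^*(f dg) = (f ∘ F) d(g ∘ F), substitute each coordinate x_i by F_i(u, v) in f_i, and replace dx_i by d F_i = (∂F_i/∂u) du + (∂F_i/∂v) dv.
  For the x component: f_1(F) = 3; d F_1 = (0) du + (2*v) dv
  For the y component: f_2(F) = v^2 - 2; d F_2 = (3) du + (0) dv
  For the z component: f_3(F) = -6*u + v^2 + 7; d F_3 = (0) du + (0) dv
Combining and collecting du, dv coefficients:
  coeff of du: 3*v^2 - 6
  coeff of dv: 6*v
F^* omega = (3*v^2 - 6) du + (6*v) dv.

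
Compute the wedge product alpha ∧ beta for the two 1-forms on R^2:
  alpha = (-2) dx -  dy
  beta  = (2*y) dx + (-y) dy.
alpha ∧ beta = (4*y) dx ∧ dy

Distribute the wedge, using dx_i ∧ dx_j = -dx_j ∧ dx_i and dx_i ∧ dx_i = 0. For each pair (i, j) with i < j, the coefficient of dx_i ∧ dx_j in alpha ∧ beta is (alpha_i * beta_j - alpha_j * beta_i). Collecting: alpha ∧ beta = (4*y) dx ∧ dy.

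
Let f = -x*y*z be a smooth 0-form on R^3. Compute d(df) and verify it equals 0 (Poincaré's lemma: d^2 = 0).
d(df) = 0

Step 1: df = sum_i (∂f/∂x_i) dx_i = (-y*z) dx + (-x*z) dy + (-x*y) dz.
Step 2: Apply d again. Using the 1-form formula, the coefficient of dx ∧ dy in d(df) is ∂^2 f/∂x ∂y - ∂^2 f/∂y ∂x = (-z) - (-z) = 0 (equality of mixed partials for smooth f).
Similarly for dx ∧ dz and dy ∧ dz — all coefficients vanish. So d(df) = 0.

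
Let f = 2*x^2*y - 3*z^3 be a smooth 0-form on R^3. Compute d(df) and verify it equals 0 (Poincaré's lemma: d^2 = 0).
d(df) = 0

Step 1: df = sum_i (∂f/∂x_i) dx_i = (4*x*y) dx + (2*x^2) dy + (-9*z^2) dz.
Step 2: Apply d again. Using the 1-form formula, the coefficient of dx ∧ dy in d(df) is ∂^2 f/∂x ∂y - ∂^2 f/∂y ∂x = (4*x) - (4*x) = 0 (equality of mixed partials for smooth f).
Similarly for dx ∧ dz and dy ∧ dz — all coefficients vanish. So d(df) = 0.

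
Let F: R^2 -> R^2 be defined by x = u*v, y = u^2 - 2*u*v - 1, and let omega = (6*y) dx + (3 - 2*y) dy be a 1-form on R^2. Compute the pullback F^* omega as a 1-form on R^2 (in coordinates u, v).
F^* omega = (-4*u^3 + 18*u^2*v - 20*u*v^2 + 10*u - 16*v) du + (2*u*(5*u^2 - 10*u*v - 8)) dv

Using F^*(f dg) = (f ∘ F) d(g ∘ F), substitute each coordinate x_i by F_i(u, v) in f_i, and replace dx_i by d F_i = (∂F_i/∂u) du + (∂F_i/∂v) dv.
  For the x component: f_1(F) = 6*u^2 - 12*u*v - 6; d F_1 = (v) du + (u) dv
  For the y component: f_2(F) = -2*u^2 + 4*u*v + 5; d F_2 = (2*u - 2*v) du + (-2*u) dv
Combining and collecting du, dv coefficients:
  coeff of du: -4*u^3 + 18*u^2*v - 20*u*v^2 + 10*u - 16*v
  coeff of dv: 2*u*(5*u^2 - 10*u*v - 8)
F^* omega = (-4*u^3 + 18*u^2*v - 20*u*v^2 + 10*u - 16*v) du + (2*u*(5*u^2 - 10*u*v - 8)) dv.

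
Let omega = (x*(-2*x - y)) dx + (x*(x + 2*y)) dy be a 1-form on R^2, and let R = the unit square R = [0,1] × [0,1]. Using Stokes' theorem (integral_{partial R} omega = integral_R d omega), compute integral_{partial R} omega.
integral_(partial R) omega = 5/2

Stokes: integral_partial_R omega = integral_R d omega with d omega = (∂Q/∂x - ∂P/∂y) dx ∧ dy.
  ∂Q/∂x = 2*x + 2*y
  ∂P/∂y = -x
  integrand = ∂Q/∂x - ∂P/∂y = 3*x + 2*y.
Integrating over R: integral_0^1 integral_0^1 (3*x + 2*y) dx dy = 5/2.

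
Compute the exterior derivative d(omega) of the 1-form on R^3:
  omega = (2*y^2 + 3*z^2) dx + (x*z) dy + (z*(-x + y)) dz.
d(omega) = (-4*y + z) dx ∧ dy + (-7*z) dx ∧ dz + (-x + z) dy ∧ dz

For a 1-form omega = sum_i f_i dx_i, the exterior derivative is
  d(omega) = sum_{i < j} (∂f_j/∂x_i - ∂f_i/∂x_j) dx_i ∧ dx_j.
  coefficient of dx ∧ dy: ∂f_2/∂x - ∂f_1/∂y = ∂(x*z)/∂x - ∂(2*y^2 + 3*z^2)/∂y = -4*y + z
  coefficient of dx ∧ dz: ∂f_3/∂x - ∂f_1/∂z = ∂(z*(-x + y))/∂x - ∂(2*y^2 + 3*z^2)/∂z = -7*z
  coefficient of dy ∧ dz: ∂f_3/∂y - ∂f_2/∂z = ∂(z*(-x + y))/∂y - ∂(x*z)/∂z = -x + z
Assembling: d(omega) = (-4*y + z) dx ∧ dy + (-7*z) dx ∧ dz + (-x + z) dy ∧ dz.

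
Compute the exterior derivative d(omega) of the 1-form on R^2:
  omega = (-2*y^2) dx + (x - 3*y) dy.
d(omega) = (4*y + 1) dx ∧ dy

For a 1-form omega = sum_i f_i dx_i, the exterior derivative is
  d(omega) = sum_{i < j} (∂f_j/∂x_i - ∂f_i/∂x_j) dx_i ∧ dx_j.
  coefficient of dx ∧ dy: ∂f_2/∂x - ∂f_1/∂y = ∂(x - 3*y)/∂x - ∂(-2*y^2)/∂y = 4*y + 1
Assembling: d(omega) = (4*y + 1) dx ∧ dy.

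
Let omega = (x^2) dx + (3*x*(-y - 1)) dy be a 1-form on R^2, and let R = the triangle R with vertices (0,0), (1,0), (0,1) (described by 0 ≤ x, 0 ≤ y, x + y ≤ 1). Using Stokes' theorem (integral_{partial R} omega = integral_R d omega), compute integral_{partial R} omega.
integral_(partial R) omega = -2

Stokes: integral_partial_R omega = integral_R d omega with d omega = (∂Q/∂x - ∂P/∂y) dx ∧ dy.
  ∂Q/∂x = -3*y - 3
  ∂P/∂y = 0
  integrand = ∂Q/∂x - ∂P/∂y = -3*y - 3.
Integrating over R: integral_0^1 integral_0^{1-x} (-3*y - 3) dy dx = -2.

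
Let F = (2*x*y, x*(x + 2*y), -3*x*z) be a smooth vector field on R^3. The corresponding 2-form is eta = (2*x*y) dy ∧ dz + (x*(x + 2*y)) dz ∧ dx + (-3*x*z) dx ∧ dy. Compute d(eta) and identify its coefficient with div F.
d(eta) = (-x + 2*y) dx ∧ dy ∧ dz; div F = -x + 2*y

For a 2-form in R^3 of the form above, applying d gives a 3-form with coefficient ∂P/∂x + ∂Q/∂y + ∂R/∂z:
  ∂P/∂x = 2*y
  ∂Q/∂y = 2*x
  ∂R/∂z = -3*x
Sum = -x + 2*y, which is exactly div F.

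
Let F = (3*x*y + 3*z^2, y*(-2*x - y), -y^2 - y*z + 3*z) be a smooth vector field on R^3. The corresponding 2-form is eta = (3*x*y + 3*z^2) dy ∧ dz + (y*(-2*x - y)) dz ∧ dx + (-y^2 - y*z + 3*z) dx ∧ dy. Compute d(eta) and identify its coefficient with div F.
d(eta) = (3 - 2*x) dx ∧ dy ∧ dz; div F = 3 - 2*x

For a 2-form in R^3 of the form above, applying d gives a 3-form with coefficient ∂P/∂x + ∂Q/∂y + ∂R/∂z:
  ∂P/∂x = 3*y
  ∂Q/∂y = -2*x - 2*y
  ∂R/∂z = 3 - y
Sum = 3 - 2*x, which is exactly div F.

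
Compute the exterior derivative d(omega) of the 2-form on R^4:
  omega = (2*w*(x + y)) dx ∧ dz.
d(omega) = (-2*w) dx ∧ dy ∧ dz + (2*x + 2*y) dx ∧ dz ∧ dw

For a 2-form omega = sum_{i<j} g_{ij} dx_i ∧ dx_j, the exterior derivative is
  d(omega) = sum_{i<j} d(g_{ij}) ∧ dx_i ∧ dx_j = sum_{i<j, k} (∂g_{ij}/∂x_k) dx_k ∧ dx_i ∧ dx_j.
Expand each term, using dx_k ∧ dx_i ∧ dx_j = sgn(permutation) dx_{(a)} ∧ dx_{(b)} ∧ dx_{(c)} with (a < b < c) sorted:
  d(2*w*(x + y)) includes (∂/∂y)(2*w*(x + y)) dy = (2*w) dy, which multiplied by dx ∧ dz gives (-2*w) dx ∧ dy ∧ dz
  d(2*w*(x + y)) includes (∂/∂w)(2*w*(x + y)) dw = (2*x + 2*y) dw, which multiplied by dx ∧ dz gives (2*x + 2*y) dx ∧ dz ∧ dw
Collecting like 3-forms: d(omega) = (-2*w) dx ∧ dy ∧ dz + (2*x + 2*y) dx ∧ dz ∧ dw.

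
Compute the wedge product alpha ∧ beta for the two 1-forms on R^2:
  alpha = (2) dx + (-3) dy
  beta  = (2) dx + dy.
alpha ∧ beta = (8) dx ∧ dy

Distribute the wedge, using dx_i ∧ dx_j = -dx_j ∧ dx_i and dx_i ∧ dx_i = 0. For each pair (i, j) with i < j, the coefficient of dx_i ∧ dx_j in alpha ∧ beta is (alpha_i * beta_j - alpha_j * beta_i). Collecting: alpha ∧ beta = (8) dx ∧ dy.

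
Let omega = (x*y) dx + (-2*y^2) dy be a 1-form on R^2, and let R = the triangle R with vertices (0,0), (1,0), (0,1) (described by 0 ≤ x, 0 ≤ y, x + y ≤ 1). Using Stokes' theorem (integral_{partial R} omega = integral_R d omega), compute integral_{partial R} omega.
integral_(partial R) omega = -1/6

Stokes: integral_partial_R omega = integral_R d omega with d omega = (∂Q/∂x - ∂P/∂y) dx ∧ dy.
  ∂Q/∂x = 0
  ∂P/∂y = x
  integrand = ∂Q/∂x - ∂P/∂y = -x.
Integrating over R: integral_0^1 integral_0^{1-x} (-x) dy dx = -1/6.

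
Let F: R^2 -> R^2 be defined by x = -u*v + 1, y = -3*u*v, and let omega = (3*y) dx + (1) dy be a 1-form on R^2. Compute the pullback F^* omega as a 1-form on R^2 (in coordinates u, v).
F^* omega = (3*v*(3*u*v - 1)) du + (3*u*(3*u*v - 1)) dv

Using F^*(f dg) = (f ∘ F) d(g ∘ F), substitute each coordinate x_i by F_i(u, v) in f_i, and replace dx_i by d F_i = (∂F_i/∂u) du + (∂F_i/∂v) dv.
  For the x component: f_1(F) = -9*u*v; d F_1 = (-v) du + (-u) dv
  For the y component: f_2(F) = 1; d F_2 = (-3*v) du + (-3*u) dv
Combining and collecting du, dv coefficients:
  coeff of du: 3*v*(3*u*v - 1)
  coeff of dv: 3*u*(3*u*v - 1)
F^* omega = (3*v*(3*u*v - 1)) du + (3*u*(3*u*v - 1)) dv.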